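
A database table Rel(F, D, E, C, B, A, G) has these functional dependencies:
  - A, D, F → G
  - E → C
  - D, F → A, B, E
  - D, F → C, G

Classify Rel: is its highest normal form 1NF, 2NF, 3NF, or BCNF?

Candidate key: {D, F}. Prime attributes: {D, F}.
E → C breaks BCNF: {E}⁺ = {C, E}, so {E} is not a superkey.
E → C determines the non-prime attribute {C} from a non-superkey — 3NF is violated.
Checking every proper subset of each key, none determines a non-prime attribute — 2NF is satisfied.

2NF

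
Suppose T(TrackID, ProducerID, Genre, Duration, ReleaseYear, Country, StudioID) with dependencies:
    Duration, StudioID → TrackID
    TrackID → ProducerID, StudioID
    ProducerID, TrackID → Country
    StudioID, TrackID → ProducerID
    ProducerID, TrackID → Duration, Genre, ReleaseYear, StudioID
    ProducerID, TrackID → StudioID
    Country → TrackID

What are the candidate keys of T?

{Country}, {Duration, StudioID}, {TrackID}

{Country}⁺ = {Country, Duration, Genre, ProducerID, ReleaseYear, StudioID, TrackID} — all of the relation — so {Country} is a candidate key.
{TrackID}⁺ = {Country, Duration, Genre, ProducerID, ReleaseYear, StudioID, TrackID} — all of the relation — so {TrackID} is a candidate key.
{Duration, StudioID}⁺ = {Country, Duration, Genre, ProducerID, ReleaseYear, StudioID, TrackID} — all of the relation — so {Duration, StudioID} is a candidate key.
No proper subset of any of these is a key, and no other minimal superkey exists.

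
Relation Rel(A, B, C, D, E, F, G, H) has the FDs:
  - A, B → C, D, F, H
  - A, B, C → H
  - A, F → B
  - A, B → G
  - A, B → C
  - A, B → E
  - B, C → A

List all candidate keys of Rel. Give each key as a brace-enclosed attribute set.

{A, B}, {A, F}, {B, C}

{A, B} is a candidate key since {A, B}⁺ = {A, B, C, D, E, F, G, H} covers every attribute.
{A, F} is a candidate key since {A, F}⁺ = {A, B, C, D, E, F, G, H} covers every attribute.
{B, C} is a candidate key since {B, C}⁺ = {A, B, C, D, E, F, G, H} covers every attribute.
These are minimal and exhaustive — every other superkey contains one of them.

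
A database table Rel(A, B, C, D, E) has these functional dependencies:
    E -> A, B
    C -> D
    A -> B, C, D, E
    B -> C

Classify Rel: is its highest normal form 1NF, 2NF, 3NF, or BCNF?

2NF

Candidate keys: {A}, {E}. Prime attributes: {A, E}.
For C -> D we have {C}⁺ = {C, D}; {C} is not a superkey, so BCNF fails.
C -> D has non-prime {D} on the right and a non-superkey on the left, so 3NF fails.
Every candidate key is a single attribute, so no partial dependency is possible; 2NF holds.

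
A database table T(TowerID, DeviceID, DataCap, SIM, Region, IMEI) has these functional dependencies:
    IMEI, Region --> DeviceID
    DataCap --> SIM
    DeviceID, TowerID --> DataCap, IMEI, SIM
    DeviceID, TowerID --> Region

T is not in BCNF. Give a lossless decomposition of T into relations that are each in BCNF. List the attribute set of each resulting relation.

{DataCap, IMEI, Region, TowerID}; {DataCap, SIM}; {DeviceID, IMEI, Region}

Candidate keys of the original relation: {DeviceID, TowerID}, {IMEI, Region, TowerID}.
Within {DataCap, DeviceID, IMEI, Region, SIM, TowerID}: {IMEI, Region}⁺ ∩ {DataCap, DeviceID, IMEI, Region, SIM, TowerID} = {DeviceID, IMEI, Region}, not the whole set, so IMEI, Region --> DeviceID violates BCNF; decompose into {DeviceID, IMEI, Region} and {DataCap, IMEI, Region, SIM, TowerID}.
{DeviceID, IMEI, Region} is in BCNF.
Within {DataCap, IMEI, Region, SIM, TowerID}: {DataCap}⁺ ∩ {DataCap, IMEI, Region, SIM, TowerID} = {DataCap, SIM}, not the whole set, so DataCap --> SIM violates BCNF; decompose into {DataCap, SIM} and {DataCap, IMEI, Region, TowerID}.
{DataCap, SIM} is in BCNF.
{DataCap, IMEI, Region, TowerID} is in BCNF.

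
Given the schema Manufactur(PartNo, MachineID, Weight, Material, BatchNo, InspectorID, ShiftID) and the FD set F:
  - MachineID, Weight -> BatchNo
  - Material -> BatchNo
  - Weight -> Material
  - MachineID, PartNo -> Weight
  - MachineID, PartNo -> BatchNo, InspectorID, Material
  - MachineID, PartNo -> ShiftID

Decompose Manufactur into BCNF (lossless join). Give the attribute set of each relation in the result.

{BatchNo, Material}; {InspectorID, MachineID, PartNo, ShiftID, Weight}; {Material, Weight}

Candidate key of the original relation: {MachineID, PartNo}.
Within {BatchNo, InspectorID, MachineID, Material, PartNo, ShiftID, Weight}: {MachineID, Weight}⁺ ∩ {BatchNo, InspectorID, MachineID, Material, PartNo, ShiftID, Weight} = {BatchNo, MachineID, Material, Weight}, not the whole set, so MachineID, Weight -> BatchNo, Material violates BCNF; decompose into {BatchNo, MachineID, Material, Weight} and {InspectorID, MachineID, PartNo, ShiftID, Weight}.
Within {BatchNo, MachineID, Material, Weight}: {Material}⁺ ∩ {BatchNo, MachineID, Material, Weight} = {BatchNo, Material}, not the whole set, so Material -> BatchNo violates BCNF; decompose into {BatchNo, Material} and {MachineID, Material, Weight}.
{BatchNo, Material}: every determinant is a superkey — BCNF.
Within {MachineID, Material, Weight}: {Weight}⁺ ∩ {MachineID, Material, Weight} = {Material, Weight}, not the whole set, so Weight -> Material violates BCNF; decompose into {Material, Weight} and {MachineID, Weight}.
{Material, Weight}: every determinant is a superkey — BCNF.
{MachineID, Weight}: every determinant is a superkey — BCNF.
{InspectorID, MachineID, PartNo, ShiftID, Weight}: every determinant is a superkey — BCNF.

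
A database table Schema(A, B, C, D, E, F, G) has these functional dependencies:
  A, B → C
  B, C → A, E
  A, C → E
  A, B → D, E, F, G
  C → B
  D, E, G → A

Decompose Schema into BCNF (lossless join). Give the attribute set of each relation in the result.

Candidate keys of the original relation: {A, B}, {B, D, E, G}, {C}.
In {A, B, C, D, E, F, G}, {D, E, G} is not a superkey ({D, E, G}⁺ restricted to this set is {A, D, E, G}), so split on D, E, G → A into {A, D, E, G} and {B, C, D, E, F, G}.
{A, D, E, G}: every determinant is a superkey — BCNF.
{B, C, D, E, F, G}: every determinant is a superkey — BCNF.

{A, D, E, G}; {B, C, D, E, F, G}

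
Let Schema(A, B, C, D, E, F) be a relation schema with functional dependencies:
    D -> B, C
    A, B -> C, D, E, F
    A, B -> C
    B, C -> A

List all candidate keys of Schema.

{D}⁺ = {A, B, C, D, E, F}, which is every attribute, so {D} is a candidate key.
{A, B}⁺ = {A, B, C, D, E, F}, which is every attribute, so {A, B} is a candidate key.
{B, C}⁺ = {A, B, C, D, E, F}, which is every attribute, so {B, C} is a candidate key.
No proper subset of any of these is a key, and no other minimal superkey exists.

{A, B}, {B, C}, {D}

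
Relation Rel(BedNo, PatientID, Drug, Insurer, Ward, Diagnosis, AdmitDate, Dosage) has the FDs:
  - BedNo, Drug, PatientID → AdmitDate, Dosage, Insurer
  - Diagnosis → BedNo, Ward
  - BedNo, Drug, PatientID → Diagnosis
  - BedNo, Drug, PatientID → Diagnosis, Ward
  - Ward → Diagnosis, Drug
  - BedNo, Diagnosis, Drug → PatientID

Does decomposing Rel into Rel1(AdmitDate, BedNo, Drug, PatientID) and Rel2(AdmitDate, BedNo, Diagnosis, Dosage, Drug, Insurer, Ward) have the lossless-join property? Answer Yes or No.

No

Common attributes: {AdmitDate, BedNo, Drug}; their closure is {AdmitDate, BedNo, Drug}.
Neither Rel1 nor Rel2 is contained in that closure, so the decomposition is lossy.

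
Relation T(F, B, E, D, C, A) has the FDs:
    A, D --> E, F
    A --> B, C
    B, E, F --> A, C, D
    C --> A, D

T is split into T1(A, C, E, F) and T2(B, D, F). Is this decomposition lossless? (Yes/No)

No

Common attributes: {F}; their closure is {F}.
T1 ⊄ {F} and T2 ⊄ {F}, so the split is lossy.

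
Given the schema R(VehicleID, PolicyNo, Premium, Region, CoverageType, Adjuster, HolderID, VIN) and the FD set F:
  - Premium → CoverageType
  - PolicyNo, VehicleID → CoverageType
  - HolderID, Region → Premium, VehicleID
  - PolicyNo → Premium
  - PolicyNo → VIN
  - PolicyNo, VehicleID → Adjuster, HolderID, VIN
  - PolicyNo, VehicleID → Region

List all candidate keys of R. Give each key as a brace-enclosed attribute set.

{HolderID, PolicyNo, Region}, {PolicyNo, VehicleID}

No FD produces {PolicyNo}, so it must be in every candidate key.
{PolicyNo, VehicleID}⁺ = {Adjuster, CoverageType, HolderID, PolicyNo, Premium, Region, VIN, VehicleID}, which is every attribute, so {PolicyNo, VehicleID} is a candidate key.
{HolderID, PolicyNo, Region}⁺ = {Adjuster, CoverageType, HolderID, PolicyNo, Premium, Region, VIN, VehicleID}, which is every attribute, so {HolderID, PolicyNo, Region} is a candidate key.
Any other superkey properly contains one of these, so there are no further candidate keys.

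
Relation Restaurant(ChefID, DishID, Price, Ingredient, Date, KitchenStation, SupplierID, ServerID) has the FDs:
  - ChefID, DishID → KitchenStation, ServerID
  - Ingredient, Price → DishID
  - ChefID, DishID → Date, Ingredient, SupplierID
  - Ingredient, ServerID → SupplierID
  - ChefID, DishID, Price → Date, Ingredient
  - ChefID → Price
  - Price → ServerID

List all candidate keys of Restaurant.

{ChefID, DishID}, {ChefID, Ingredient}

No FD produces {ChefID}, so it must be in every candidate key.
{ChefID, DishID}⁺ = {ChefID, Date, DishID, Ingredient, KitchenStation, Price, ServerID, SupplierID}, which is every attribute, so {ChefID, DishID} is a candidate key.
{ChefID, Ingredient}⁺ = {ChefID, Date, DishID, Ingredient, KitchenStation, Price, ServerID, SupplierID}, which is every attribute, so {ChefID, Ingredient} is a candidate key.
These are minimal and exhaustive — every other superkey contains one of them.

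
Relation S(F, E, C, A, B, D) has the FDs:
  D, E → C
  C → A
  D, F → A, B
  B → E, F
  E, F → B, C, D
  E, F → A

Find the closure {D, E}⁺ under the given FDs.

{A, C, D, E}

Start with {D, E}.
D, E → C applies; add {C} → now {C, D, E}.
C → A applies; add {A} → now {A, C, D, E}.
No further FD applies.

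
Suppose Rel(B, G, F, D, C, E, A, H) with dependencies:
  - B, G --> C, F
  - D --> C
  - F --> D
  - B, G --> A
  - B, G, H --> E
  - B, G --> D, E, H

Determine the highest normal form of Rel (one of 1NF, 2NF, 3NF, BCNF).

2NF

Candidate key: {B, G}. Prime attributes: {B, G}.
For D --> C we have {D}⁺ = {C, D}; {D} is not a superkey, so BCNF fails.
Because {C} is non-prime and the left side of D --> C is not a superkey, the relation is not in 3NF.
Checking every proper subset of each key, none determines a non-prime attribute — 2NF is satisfied.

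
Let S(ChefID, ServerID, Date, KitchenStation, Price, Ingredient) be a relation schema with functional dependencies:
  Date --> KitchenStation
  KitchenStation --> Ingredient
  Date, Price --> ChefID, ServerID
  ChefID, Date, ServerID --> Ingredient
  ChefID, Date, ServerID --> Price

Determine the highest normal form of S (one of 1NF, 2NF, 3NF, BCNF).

Candidate keys: {ChefID, Date, ServerID}, {Date, Price}. Prime attributes: {ChefID, Date, Price, ServerID}.
Date --> KitchenStation: {Date}⁺ = {Date, Ingredient, KitchenStation}, which is not all of the attributes, so the left side is not a superkey — BCNF is violated.
Date --> KitchenStation has non-prime {KitchenStation} on the right and a non-superkey on the left, so 3NF fails.
Since {Date} ⊂ {Date, Price} and {Date}⁺ ⊇ {Ingredient, KitchenStation} with {Ingredient, KitchenStation} non-prime, there is a partial dependency; 2NF fails.

1NF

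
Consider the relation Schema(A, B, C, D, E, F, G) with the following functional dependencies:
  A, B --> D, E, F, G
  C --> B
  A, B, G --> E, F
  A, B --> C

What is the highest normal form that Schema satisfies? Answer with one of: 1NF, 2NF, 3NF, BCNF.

3NF

Candidate keys: {A, B}, {A, C}. Prime attributes: {A, B, C}.
For C --> B we have {C}⁺ = {B, C}; {C} is not a superkey, so BCNF fails.
Since {B} ⊆ prime attributes and every other non-superkey FD also has a prime right side, the schema is in 3NF.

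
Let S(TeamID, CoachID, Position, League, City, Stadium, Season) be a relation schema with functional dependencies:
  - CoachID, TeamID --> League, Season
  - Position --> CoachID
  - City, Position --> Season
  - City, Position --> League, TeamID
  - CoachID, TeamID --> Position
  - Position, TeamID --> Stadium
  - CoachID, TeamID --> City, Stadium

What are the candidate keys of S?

{City, Position}⁺ = {City, CoachID, League, Position, Season, Stadium, TeamID}, which is every attribute, so {City, Position} is a candidate key.
{CoachID, TeamID}⁺ = {City, CoachID, League, Position, Season, Stadium, TeamID}, which is every attribute, so {CoachID, TeamID} is a candidate key.
{Position, TeamID}⁺ = {City, CoachID, League, Position, Season, Stadium, TeamID}, which is every attribute, so {Position, TeamID} is a candidate key.
These are minimal and exhaustive — every other superkey contains one of them.

{City, Position}, {CoachID, TeamID}, {Position, TeamID}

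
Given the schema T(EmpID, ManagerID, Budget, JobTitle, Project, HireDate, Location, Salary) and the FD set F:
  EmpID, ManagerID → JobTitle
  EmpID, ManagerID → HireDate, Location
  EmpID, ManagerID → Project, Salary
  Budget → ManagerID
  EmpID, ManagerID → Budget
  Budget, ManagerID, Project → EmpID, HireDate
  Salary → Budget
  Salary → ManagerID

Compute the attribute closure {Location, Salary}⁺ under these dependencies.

Start with {Location, Salary}.
Salary → Budget applies; add {Budget} → now {Budget, Location, Salary}.
Salary → ManagerID applies; add {ManagerID} → now {Budget, Location, ManagerID, Salary}.
No further FD applies.

{Budget, Location, ManagerID, Salary}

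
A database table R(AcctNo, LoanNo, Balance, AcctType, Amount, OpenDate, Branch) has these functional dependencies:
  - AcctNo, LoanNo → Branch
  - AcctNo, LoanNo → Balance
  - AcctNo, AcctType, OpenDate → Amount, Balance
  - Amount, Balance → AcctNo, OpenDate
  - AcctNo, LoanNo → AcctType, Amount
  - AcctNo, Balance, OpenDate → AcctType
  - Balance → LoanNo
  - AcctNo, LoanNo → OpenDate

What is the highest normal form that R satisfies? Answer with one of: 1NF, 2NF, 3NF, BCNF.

Candidate keys: {AcctNo, AcctType, OpenDate}, {AcctNo, Balance}, {AcctNo, LoanNo}, {Amount, Balance}. Prime attributes: {AcctNo, AcctType, Amount, Balance, LoanNo, OpenDate}.
For Balance → LoanNo we have {Balance}⁺ = {Balance, LoanNo}; {Balance} is not a superkey, so BCNF fails.
Its right-hand attributes {LoanNo} are all prime, as are those of every other non-superkey FD — the relation is in 3NF.

3NF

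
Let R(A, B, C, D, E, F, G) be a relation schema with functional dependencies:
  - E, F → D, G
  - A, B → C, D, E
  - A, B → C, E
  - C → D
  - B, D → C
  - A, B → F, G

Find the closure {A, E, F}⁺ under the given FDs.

{A, D, E, F, G}

Start with {A, E, F}.
E, F → D, G applies; add {D, G} → now {A, D, E, F, G}.
No further FD applies.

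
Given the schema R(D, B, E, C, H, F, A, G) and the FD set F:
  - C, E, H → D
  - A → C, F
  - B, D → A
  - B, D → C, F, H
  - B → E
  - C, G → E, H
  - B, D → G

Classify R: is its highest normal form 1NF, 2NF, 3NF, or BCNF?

1NF

Candidate keys: {A, B, G}, {A, B, H}, {B, C, G}, {B, C, H}, {B, D}. Prime attributes: {A, B, C, D, G, H}.
C, E, H → D: {C, E, H}⁺ = {C, D, E, H}, which is not all of the attributes, so the left side is not a superkey — BCNF is violated.
Because {F} is non-prime and the left side of A → C, F is not a superkey, the relation is not in 3NF.
Since {B} ⊂ {B, D} and {B}⁺ ⊇ {E} with {E} non-prime, there is a partial dependency; 2NF fails.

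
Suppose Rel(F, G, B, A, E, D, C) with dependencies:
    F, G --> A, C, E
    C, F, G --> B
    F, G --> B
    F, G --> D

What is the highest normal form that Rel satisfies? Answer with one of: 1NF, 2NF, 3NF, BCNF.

BCNF

Candidate key: {F, G}. Prime attributes: {F, G}.
The left-hand side of every FD is a superkey, so BCNF is satisfied.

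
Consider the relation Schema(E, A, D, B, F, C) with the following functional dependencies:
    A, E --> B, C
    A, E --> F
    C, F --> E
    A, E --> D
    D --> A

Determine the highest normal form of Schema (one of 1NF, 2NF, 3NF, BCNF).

Candidate keys: {A, C, F}, {A, E}, {C, D, F}, {D, E}. Prime attributes: {A, C, D, E, F}.
C, F --> E: {C, F}⁺ = {C, E, F}, which is not all of the attributes, so the left side is not a superkey — BCNF is violated.
Its right-hand attributes {E} are all prime, as are those of every other non-superkey FD — the relation is in 3NF.

3NF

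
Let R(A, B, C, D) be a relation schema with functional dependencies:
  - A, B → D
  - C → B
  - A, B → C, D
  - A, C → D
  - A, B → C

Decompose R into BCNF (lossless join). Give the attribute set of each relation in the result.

Candidate keys of the original relation: {A, B}, {A, C}.
Within {A, B, C, D}: {C}⁺ ∩ {A, B, C, D} = {B, C}, not the whole set, so C → B violates BCNF; decompose into {B, C} and {A, C, D}.
{B, C}: every determinant is a superkey — BCNF.
{A, C, D}: every determinant is a superkey — BCNF.

{A, C, D}; {B, C}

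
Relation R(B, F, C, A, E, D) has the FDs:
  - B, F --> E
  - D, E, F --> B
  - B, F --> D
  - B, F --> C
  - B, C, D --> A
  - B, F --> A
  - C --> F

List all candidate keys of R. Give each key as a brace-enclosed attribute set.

{B, C}, {B, F}, {C, D, E}, {D, E, F}

Closure of {B, C} is {A, B, C, D, E, F}, the whole schema; {B, C} is a candidate key.
Closure of {B, F} is {A, B, C, D, E, F}, the whole schema; {B, F} is a candidate key.
Closure of {C, D, E} is {A, B, C, D, E, F}, the whole schema; {C, D, E} is a candidate key.
Closure of {D, E, F} is {A, B, C, D, E, F}, the whole schema; {D, E, F} is a candidate key.
These are minimal and exhaustive — every other superkey contains one of them.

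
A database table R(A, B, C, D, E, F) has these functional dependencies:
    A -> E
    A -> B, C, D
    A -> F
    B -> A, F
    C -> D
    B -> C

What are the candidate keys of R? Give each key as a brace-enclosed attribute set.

{A}⁺ = {A, B, C, D, E, F} — all of the relation — so {A} is a candidate key.
{B}⁺ = {A, B, C, D, E, F} — all of the relation — so {B} is a candidate key.
These are minimal and exhaustive — every other superkey contains one of them.

{A}, {B}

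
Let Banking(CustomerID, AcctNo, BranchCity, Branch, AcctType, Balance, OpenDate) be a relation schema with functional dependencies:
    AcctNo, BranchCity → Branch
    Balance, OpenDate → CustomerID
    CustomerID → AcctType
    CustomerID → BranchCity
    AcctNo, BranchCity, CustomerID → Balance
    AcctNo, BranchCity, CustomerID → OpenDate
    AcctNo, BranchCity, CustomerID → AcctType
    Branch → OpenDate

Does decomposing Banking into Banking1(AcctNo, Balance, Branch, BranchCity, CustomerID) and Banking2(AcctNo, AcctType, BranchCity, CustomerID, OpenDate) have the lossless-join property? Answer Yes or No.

The shared attributes are {AcctNo, BranchCity, CustomerID} and {AcctNo, BranchCity, CustomerID}⁺ = {AcctNo, AcctType, Balance, Branch, BranchCity, CustomerID, OpenDate}.
Since Banking1 ⊆ {AcctNo, AcctType, Balance, Branch, BranchCity, CustomerID, OpenDate}, the intersection is a superkey of Banking1; the decomposition is lossless.

Yes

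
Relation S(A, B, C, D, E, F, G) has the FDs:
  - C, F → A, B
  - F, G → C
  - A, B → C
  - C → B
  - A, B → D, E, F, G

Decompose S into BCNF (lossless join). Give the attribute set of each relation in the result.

Candidate keys of the original relation: {A, B}, {A, C}, {C, F}, {F, G}.
In {A, B, C, D, E, F, G}, {C} is not a superkey ({C}⁺ restricted to this set is {B, C}), so split on C → B into {B, C} and {A, C, D, E, F, G}.
{B, C}: every determinant is a superkey — BCNF.
{A, C, D, E, F, G}: every determinant is a superkey — BCNF.

{A, C, D, E, F, G}; {B, C}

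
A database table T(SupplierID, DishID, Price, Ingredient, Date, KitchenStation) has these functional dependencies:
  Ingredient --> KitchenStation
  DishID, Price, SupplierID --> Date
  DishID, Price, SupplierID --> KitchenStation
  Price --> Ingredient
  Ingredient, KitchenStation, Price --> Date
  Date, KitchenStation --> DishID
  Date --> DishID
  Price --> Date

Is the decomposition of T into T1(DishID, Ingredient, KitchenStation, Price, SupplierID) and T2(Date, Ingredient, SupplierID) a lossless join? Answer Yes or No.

No

Common attributes: {Ingredient, SupplierID}; their closure is {Ingredient, KitchenStation, SupplierID}.
Neither T1 nor T2 is contained in that closure, so the decomposition is lossy.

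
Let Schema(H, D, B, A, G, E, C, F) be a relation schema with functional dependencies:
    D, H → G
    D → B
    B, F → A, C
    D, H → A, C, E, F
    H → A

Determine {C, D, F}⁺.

Start with {C, D, F}.
D → B applies; add {B} → now {B, C, D, F}.
B, F → A, C applies; add {A} → now {A, B, C, D, F}.
No further FD applies.

{A, B, C, D, F}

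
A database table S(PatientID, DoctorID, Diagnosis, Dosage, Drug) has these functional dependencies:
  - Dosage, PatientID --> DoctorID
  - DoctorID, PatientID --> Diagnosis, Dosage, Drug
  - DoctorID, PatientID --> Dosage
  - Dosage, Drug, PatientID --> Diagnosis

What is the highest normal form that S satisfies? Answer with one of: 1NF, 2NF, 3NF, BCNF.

BCNF

Candidate keys: {DoctorID, PatientID}, {Dosage, PatientID}. Prime attributes: {DoctorID, Dosage, PatientID}.
Each dependency's left side is a superkey — BCNF holds.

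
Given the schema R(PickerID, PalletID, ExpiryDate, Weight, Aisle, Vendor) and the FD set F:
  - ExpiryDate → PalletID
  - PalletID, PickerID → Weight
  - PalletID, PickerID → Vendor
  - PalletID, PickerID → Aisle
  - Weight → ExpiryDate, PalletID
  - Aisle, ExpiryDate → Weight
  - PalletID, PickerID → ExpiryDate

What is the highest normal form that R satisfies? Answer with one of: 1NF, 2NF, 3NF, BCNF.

3NF

Candidate keys: {ExpiryDate, PickerID}, {PalletID, PickerID}, {PickerID, Weight}. Prime attributes: {ExpiryDate, PalletID, PickerID, Weight}.
ExpiryDate → PalletID: {ExpiryDate}⁺ = {ExpiryDate, PalletID}, which is not all of the attributes, so the left side is not a superkey — BCNF is violated.
Its right-hand attributes {PalletID} are all prime, as are those of every other non-superkey FD — the relation is in 3NF.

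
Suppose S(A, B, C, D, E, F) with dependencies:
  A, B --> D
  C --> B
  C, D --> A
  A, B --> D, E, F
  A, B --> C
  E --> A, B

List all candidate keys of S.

{E}⁺ = {A, B, C, D, E, F}, which is every attribute, so {E} is a candidate key.
{A, B}⁺ = {A, B, C, D, E, F}, which is every attribute, so {A, B} is a candidate key.
{A, C}⁺ = {A, B, C, D, E, F}, which is every attribute, so {A, C} is a candidate key.
{C, D}⁺ = {A, B, C, D, E, F}, which is every attribute, so {C, D} is a candidate key.
Any other superkey properly contains one of these, so there are no further candidate keys.

{A, B}, {A, C}, {C, D}, {E}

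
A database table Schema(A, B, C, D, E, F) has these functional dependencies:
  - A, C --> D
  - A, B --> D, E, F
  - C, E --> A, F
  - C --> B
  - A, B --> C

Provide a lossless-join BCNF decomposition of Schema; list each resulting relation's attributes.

Candidate keys of the original relation: {A, B}, {A, C}, {C, E}.
{A, B, C, D, E, F}: {C} determines {B, C} here but is not a superkey — split on C --> B, giving {B, C} and {A, C, D, E, F}.
{B, C} is in BCNF.
{A, C, D, E, F} is in BCNF.

{A, C, D, E, F}; {B, C}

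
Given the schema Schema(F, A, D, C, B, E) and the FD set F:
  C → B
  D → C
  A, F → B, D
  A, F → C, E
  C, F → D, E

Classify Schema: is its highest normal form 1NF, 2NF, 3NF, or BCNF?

2NF

Candidate key: {A, F}. Prime attributes: {A, F}.
C → B breaks BCNF: {C}⁺ = {B, C}, so {C} is not a superkey.
C → B determines the non-prime attribute {B} from a non-superkey — 3NF is violated.
Checking every proper subset of each key, none determines a non-prime attribute — 2NF is satisfied.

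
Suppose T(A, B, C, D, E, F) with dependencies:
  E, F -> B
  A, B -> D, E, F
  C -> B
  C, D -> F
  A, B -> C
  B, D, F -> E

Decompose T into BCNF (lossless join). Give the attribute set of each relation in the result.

Candidate keys of the original relation: {A, B}, {A, C}, {A, E, F}.
{A, B, C, D, E, F}: {E, F} determines {B, E, F} here but is not a superkey — split on E, F -> B, giving {B, E, F} and {A, C, D, E, F}.
{B, E, F} is in BCNF.
{A, C, D, E, F}: {C, D} determines {C, D, E, F} here but is not a superkey — split on C, D -> E, F, giving {C, D, E, F} and {A, C, D}.
{C, D, E, F} is in BCNF.
{A, C, D} is in BCNF.

{A, C, D}; {B, E, F}; {C, D, E, F}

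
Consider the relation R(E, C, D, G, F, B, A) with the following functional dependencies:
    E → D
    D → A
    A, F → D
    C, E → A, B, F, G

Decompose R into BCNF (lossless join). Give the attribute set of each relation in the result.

{A, D}; {B, C, E, F, G}; {D, E}

Candidate key of the original relation: {C, E}.
{A, B, C, D, E, F, G}: {E} determines {A, D, E} here but is not a superkey — split on E → A, D, giving {A, D, E} and {B, C, E, F, G}.
{A, D, E}: {D} determines {A, D} here but is not a superkey — split on D → A, giving {A, D} and {D, E}.
{A, D} is in BCNF.
{D, E} is in BCNF.
{B, C, E, F, G} is in BCNF.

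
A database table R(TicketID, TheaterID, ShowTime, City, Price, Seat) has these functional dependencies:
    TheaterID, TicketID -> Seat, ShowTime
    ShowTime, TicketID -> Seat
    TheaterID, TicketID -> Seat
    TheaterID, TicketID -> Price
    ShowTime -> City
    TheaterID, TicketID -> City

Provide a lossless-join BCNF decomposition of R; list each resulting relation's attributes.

Candidate key of the original relation: {TheaterID, TicketID}.
Within {City, Price, Seat, ShowTime, TheaterID, TicketID}: {ShowTime, TicketID}⁺ ∩ {City, Price, Seat, ShowTime, TheaterID, TicketID} = {City, Seat, ShowTime, TicketID}, not the whole set, so ShowTime, TicketID -> City, Seat violates BCNF; decompose into {City, Seat, ShowTime, TicketID} and {Price, ShowTime, TheaterID, TicketID}.
Within {City, Seat, ShowTime, TicketID}: {ShowTime}⁺ ∩ {City, Seat, ShowTime, TicketID} = {City, ShowTime}, not the whole set, so ShowTime -> City violates BCNF; decompose into {City, ShowTime} and {Seat, ShowTime, TicketID}.
{City, ShowTime} is in BCNF.
{Seat, ShowTime, TicketID} is in BCNF.
{Price, ShowTime, TheaterID, TicketID} is in BCNF.

{City, ShowTime}; {Price, ShowTime, TheaterID, TicketID}; {Seat, ShowTime, TicketID}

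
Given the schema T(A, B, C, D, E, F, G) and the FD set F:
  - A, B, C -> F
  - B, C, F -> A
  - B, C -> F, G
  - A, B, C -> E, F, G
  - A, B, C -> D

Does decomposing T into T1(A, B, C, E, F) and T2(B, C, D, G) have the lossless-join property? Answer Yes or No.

T1 ∩ T2 = {B, C}; its closure under F is {A, B, C, D, E, F, G}.
Since T1 ⊆ {A, B, C, D, E, F, G}, the intersection is a superkey of T1; the decomposition is lossless.

Yes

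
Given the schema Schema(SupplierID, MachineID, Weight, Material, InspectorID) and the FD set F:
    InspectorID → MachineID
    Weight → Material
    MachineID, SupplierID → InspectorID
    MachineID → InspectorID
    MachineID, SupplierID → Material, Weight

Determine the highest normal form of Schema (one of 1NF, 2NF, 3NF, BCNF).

Candidate keys: {InspectorID, SupplierID}, {MachineID, SupplierID}. Prime attributes: {InspectorID, MachineID, SupplierID}.
InspectorID → MachineID breaks BCNF: {InspectorID}⁺ = {InspectorID, MachineID}, so {InspectorID} is not a superkey.
Because {Material} is non-prime and the left side of Weight → Material is not a superkey, the relation is not in 3NF.
No proper subset of a key has a non-prime attribute in its closure, so there is no partial dependency; 2NF holds.

2NF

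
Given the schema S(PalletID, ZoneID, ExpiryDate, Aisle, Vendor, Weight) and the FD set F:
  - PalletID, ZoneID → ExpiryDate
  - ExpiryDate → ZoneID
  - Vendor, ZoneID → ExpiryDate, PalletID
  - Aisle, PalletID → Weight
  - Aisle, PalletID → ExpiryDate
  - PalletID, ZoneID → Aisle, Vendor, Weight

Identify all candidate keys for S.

{Aisle, PalletID}⁺ = {Aisle, ExpiryDate, PalletID, Vendor, Weight, ZoneID} — all of the relation — so {Aisle, PalletID} is a candidate key.
{ExpiryDate, PalletID}⁺ = {Aisle, ExpiryDate, PalletID, Vendor, Weight, ZoneID} — all of the relation — so {ExpiryDate, PalletID} is a candidate key.
{ExpiryDate, Vendor}⁺ = {Aisle, ExpiryDate, PalletID, Vendor, Weight, ZoneID} — all of the relation — so {ExpiryDate, Vendor} is a candidate key.
{PalletID, ZoneID}⁺ = {Aisle, ExpiryDate, PalletID, Vendor, Weight, ZoneID} — all of the relation — so {PalletID, ZoneID} is a candidate key.
{Vendor, ZoneID}⁺ = {Aisle, ExpiryDate, PalletID, Vendor, Weight, ZoneID} — all of the relation — so {Vendor, ZoneID} is a candidate key.
These are minimal and exhaustive — every other superkey contains one of them.

{Aisle, PalletID}, {ExpiryDate, PalletID}, {ExpiryDate, Vendor}, {PalletID, ZoneID}, {Vendor, ZoneID}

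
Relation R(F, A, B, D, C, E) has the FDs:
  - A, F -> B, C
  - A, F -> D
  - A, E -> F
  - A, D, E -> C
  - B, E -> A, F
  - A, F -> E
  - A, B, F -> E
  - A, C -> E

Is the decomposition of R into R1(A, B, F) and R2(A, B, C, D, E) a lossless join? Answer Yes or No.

R1 ∩ R2 = {A, B}; its closure under F is {A, B}.
R1 ⊄ {A, B} and R2 ⊄ {A, B}, so the split is lossy.

No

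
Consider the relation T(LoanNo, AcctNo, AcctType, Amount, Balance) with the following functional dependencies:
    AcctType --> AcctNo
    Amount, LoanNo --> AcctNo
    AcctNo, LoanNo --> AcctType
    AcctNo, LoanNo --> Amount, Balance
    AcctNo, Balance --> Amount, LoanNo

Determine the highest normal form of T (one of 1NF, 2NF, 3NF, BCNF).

3NF

Candidate keys: {AcctNo, Balance}, {AcctNo, LoanNo}, {AcctType, Balance}, {AcctType, LoanNo}, {Amount, LoanNo}. Prime attributes: {AcctNo, AcctType, Amount, Balance, LoanNo}.
AcctType --> AcctNo breaks BCNF: {AcctType}⁺ = {AcctNo, AcctType}, so {AcctType} is not a superkey.
Since {AcctNo} ⊆ prime attributes and every other non-superkey FD also has a prime right side, the schema is in 3NF.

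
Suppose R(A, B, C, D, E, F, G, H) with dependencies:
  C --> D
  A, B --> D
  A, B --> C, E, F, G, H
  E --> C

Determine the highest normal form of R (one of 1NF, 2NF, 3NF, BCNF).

2NF

Candidate key: {A, B}. Prime attributes: {A, B}.
C --> D: {C}⁺ = {C, D}, which is not all of the attributes, so the left side is not a superkey — BCNF is violated.
C --> D determines the non-prime attribute {D} from a non-superkey — 3NF is violated.
No non-prime attribute depends on a proper subset of any candidate key, so 2NF holds.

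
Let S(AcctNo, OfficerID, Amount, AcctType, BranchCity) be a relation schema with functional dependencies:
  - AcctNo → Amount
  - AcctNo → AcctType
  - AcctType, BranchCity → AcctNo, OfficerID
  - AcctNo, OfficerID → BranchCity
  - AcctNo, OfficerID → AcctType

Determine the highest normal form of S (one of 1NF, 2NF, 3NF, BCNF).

1NF

Candidate keys: {AcctNo, BranchCity}, {AcctNo, OfficerID}, {AcctType, BranchCity}. Prime attributes: {AcctNo, AcctType, BranchCity, OfficerID}.
AcctNo → Amount: {AcctNo}⁺ = {AcctNo, AcctType, Amount}, which is not all of the attributes, so the left side is not a superkey — BCNF is violated.
Because {Amount} is non-prime and the left side of AcctNo → Amount is not a superkey, the relation is not in 3NF.
The proper key subset {AcctNo} of {AcctNo, BranchCity} determines non-prime {Amount}, so the relation is not even in 2NF.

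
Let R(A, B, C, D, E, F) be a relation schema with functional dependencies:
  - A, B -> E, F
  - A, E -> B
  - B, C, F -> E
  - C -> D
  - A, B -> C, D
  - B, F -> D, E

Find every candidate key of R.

No FD produces {A}, so it must be in every candidate key.
{A, B}⁺ = {A, B, C, D, E, F}, which is every attribute, so {A, B} is a candidate key.
{A, E}⁺ = {A, B, C, D, E, F}, which is every attribute, so {A, E} is a candidate key.
These are minimal and exhaustive — every other superkey contains one of them.

{A, B}, {A, E}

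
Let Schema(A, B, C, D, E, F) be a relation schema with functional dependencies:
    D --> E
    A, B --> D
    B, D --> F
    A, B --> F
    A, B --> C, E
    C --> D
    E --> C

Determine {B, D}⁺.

Start with {B, D}.
D --> E applies; add {E} → now {B, D, E}.
B, D --> F applies; add {F} → now {B, D, E, F}.
E --> C applies; add {C} → now {B, C, D, E, F}.
No further FD applies.

{B, C, D, E, F}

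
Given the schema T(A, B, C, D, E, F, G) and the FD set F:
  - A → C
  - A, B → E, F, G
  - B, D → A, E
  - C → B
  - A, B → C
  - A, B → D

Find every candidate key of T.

{A}⁺ = {A, B, C, D, E, F, G} — all of the relation — so {A} is a candidate key.
{B, D}⁺ = {A, B, C, D, E, F, G} — all of the relation — so {B, D} is a candidate key.
{C, D}⁺ = {A, B, C, D, E, F, G} — all of the relation — so {C, D} is a candidate key.
Any other superkey properly contains one of these, so there are no further candidate keys.

{A}, {B, D}, {C, D}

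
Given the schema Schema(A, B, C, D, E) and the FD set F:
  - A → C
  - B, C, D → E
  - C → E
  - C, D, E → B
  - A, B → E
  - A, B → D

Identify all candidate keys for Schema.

{A, B}, {A, D}

No FD produces {A}, so it must be in every candidate key.
Closure of {A, B} is {A, B, C, D, E}, the whole schema; {A, B} is a candidate key.
Closure of {A, D} is {A, B, C, D, E}, the whole schema; {A, D} is a candidate key.
Any other superkey properly contains one of these, so there are no further candidate keys.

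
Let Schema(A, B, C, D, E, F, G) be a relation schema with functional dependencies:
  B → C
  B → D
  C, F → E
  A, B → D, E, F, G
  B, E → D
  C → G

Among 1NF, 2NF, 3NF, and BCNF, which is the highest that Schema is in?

1NF

Candidate key: {A, B}. Prime attributes: {A, B}.
B → C breaks BCNF: {B}⁺ = {B, C, D, G}, so {B} is not a superkey.
Because {C} is non-prime and the left side of B → C is not a superkey, the relation is not in 3NF.
Since {B} ⊂ {A, B} and {B}⁺ ⊇ {C, D, G} with {C, D, G} non-prime, there is a partial dependency; 2NF fails.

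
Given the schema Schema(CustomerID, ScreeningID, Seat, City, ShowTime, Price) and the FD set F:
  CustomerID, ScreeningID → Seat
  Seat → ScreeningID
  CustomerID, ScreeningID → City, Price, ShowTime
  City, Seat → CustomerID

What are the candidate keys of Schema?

{City, Seat}⁺ = {City, CustomerID, Price, ScreeningID, Seat, ShowTime}, which is every attribute, so {City, Seat} is a candidate key.
{CustomerID, ScreeningID}⁺ = {City, CustomerID, Price, ScreeningID, Seat, ShowTime}, which is every attribute, so {CustomerID, ScreeningID} is a candidate key.
{CustomerID, Seat}⁺ = {City, CustomerID, Price, ScreeningID, Seat, ShowTime}, which is every attribute, so {CustomerID, Seat} is a candidate key.
No proper subset of any of these is a key, and no other minimal superkey exists.

{City, Seat}, {CustomerID, ScreeningID}, {CustomerID, Seat}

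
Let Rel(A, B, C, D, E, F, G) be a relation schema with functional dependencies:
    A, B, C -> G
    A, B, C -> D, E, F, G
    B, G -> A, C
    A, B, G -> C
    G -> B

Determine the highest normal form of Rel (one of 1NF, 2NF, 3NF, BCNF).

BCNF

Candidate keys: {A, B, C}, {G}. Prime attributes: {A, B, C, G}.
Every FD has a superkey on the left, so the relation is in BCNF.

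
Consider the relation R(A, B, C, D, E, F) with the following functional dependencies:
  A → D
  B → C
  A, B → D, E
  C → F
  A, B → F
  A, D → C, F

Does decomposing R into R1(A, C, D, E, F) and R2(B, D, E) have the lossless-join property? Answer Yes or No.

No

R1 ∩ R2 = {D, E}; its closure under F is {D, E}.
Neither R1 nor R2 is contained in that closure, so the decomposition is lossy.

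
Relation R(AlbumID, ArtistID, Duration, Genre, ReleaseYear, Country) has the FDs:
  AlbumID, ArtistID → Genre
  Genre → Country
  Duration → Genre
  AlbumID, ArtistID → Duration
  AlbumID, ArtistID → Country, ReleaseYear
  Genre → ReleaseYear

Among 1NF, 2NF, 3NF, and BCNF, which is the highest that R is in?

2NF

Candidate key: {AlbumID, ArtistID}. Prime attributes: {AlbumID, ArtistID}.
Genre → Country breaks BCNF: {Genre}⁺ = {Country, Genre, ReleaseYear}, so {Genre} is not a superkey.
Genre → Country has non-prime {Country} on the right and a non-superkey on the left, so 3NF fails.
No non-prime attribute depends on a proper subset of any candidate key, so 2NF holds.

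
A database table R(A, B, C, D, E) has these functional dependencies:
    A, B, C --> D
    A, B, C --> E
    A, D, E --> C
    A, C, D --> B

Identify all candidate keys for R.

No FD produces {A}, so it must be in every candidate key.
{A, B, C}⁺ = {A, B, C, D, E} — all of the relation — so {A, B, C} is a candidate key.
{A, C, D}⁺ = {A, B, C, D, E} — all of the relation — so {A, C, D} is a candidate key.
{A, D, E}⁺ = {A, B, C, D, E} — all of the relation — so {A, D, E} is a candidate key.
Any other superkey properly contains one of these, so there are no further candidate keys.

{A, B, C}, {A, C, D}, {A, D, E}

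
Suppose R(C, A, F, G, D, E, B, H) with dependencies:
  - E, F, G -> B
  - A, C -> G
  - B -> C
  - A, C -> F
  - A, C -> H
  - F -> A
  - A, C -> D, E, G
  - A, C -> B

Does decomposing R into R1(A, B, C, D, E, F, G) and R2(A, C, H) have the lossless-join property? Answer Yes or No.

R1 ∩ R2 = {A, C}; its closure under F is {A, B, C, D, E, F, G, H}.
R1 is contained in that closure, so R1 ∩ R2 -> R1 holds and the join is lossless.

Yes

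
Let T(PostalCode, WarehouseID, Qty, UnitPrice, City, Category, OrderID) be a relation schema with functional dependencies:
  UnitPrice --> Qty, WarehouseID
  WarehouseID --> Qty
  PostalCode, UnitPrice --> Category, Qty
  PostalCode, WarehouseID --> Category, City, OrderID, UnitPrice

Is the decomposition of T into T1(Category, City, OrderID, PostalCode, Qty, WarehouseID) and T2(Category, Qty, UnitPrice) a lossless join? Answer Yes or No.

The shared attributes are {Category, Qty} and {Category, Qty}⁺ = {Category, Qty}.
The closure covers neither T1 nor T2 entirely; the join is not lossless.

No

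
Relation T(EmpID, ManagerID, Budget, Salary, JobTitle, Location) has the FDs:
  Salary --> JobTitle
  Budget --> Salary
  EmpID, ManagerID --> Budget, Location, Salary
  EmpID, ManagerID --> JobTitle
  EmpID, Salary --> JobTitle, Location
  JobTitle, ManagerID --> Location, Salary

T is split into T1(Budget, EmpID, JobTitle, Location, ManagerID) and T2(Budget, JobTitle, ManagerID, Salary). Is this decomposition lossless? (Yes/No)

Yes

T1 ∩ T2 = {Budget, JobTitle, ManagerID}; its closure under F is {Budget, JobTitle, Location, ManagerID, Salary}.
Since T2 ⊆ {Budget, JobTitle, Location, ManagerID, Salary}, the intersection is a superkey of T2; the decomposition is lossless.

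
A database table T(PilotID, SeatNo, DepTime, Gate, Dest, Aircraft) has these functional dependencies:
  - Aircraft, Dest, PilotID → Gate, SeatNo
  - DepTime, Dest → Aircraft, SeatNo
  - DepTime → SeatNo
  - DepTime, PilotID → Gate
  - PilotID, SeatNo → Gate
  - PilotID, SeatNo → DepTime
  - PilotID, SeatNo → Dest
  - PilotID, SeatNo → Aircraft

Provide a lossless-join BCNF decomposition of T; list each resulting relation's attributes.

{Aircraft, DepTime, Dest}; {DepTime, Dest, Gate, PilotID}; {DepTime, SeatNo}

Candidate keys of the original relation: {Aircraft, Dest, PilotID}, {DepTime, PilotID}, {PilotID, SeatNo}.
Within {Aircraft, DepTime, Dest, Gate, PilotID, SeatNo}: {DepTime, Dest}⁺ ∩ {Aircraft, DepTime, Dest, Gate, PilotID, SeatNo} = {Aircraft, DepTime, Dest, SeatNo}, not the whole set, so DepTime, Dest → Aircraft, SeatNo violates BCNF; decompose into {Aircraft, DepTime, Dest, SeatNo} and {DepTime, Dest, Gate, PilotID}.
Within {Aircraft, DepTime, Dest, SeatNo}: {DepTime}⁺ ∩ {Aircraft, DepTime, Dest, SeatNo} = {DepTime, SeatNo}, not the whole set, so DepTime → SeatNo violates BCNF; decompose into {DepTime, SeatNo} and {Aircraft, DepTime, Dest}.
{DepTime, SeatNo}: every determinant is a superkey — BCNF.
{Aircraft, DepTime, Dest}: every determinant is a superkey — BCNF.
{DepTime, Dest, Gate, PilotID}: every determinant is a superkey — BCNF.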